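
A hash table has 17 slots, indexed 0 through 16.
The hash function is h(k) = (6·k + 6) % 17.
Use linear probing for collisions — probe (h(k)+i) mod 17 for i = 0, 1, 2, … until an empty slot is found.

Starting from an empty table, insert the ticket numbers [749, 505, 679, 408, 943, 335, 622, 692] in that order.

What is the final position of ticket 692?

749: h=12 -> slot 12
505: h=10 -> slot 10
679: h=0 -> slot 0
408: h=6 -> slot 6
943: h=3 -> slot 3
335: h=10, probe 10,11 -> slot 11
622: h=15 -> slot 15
692: h=10, probe 10,11,12,13 -> slot 13
Table: [679, _, _, 943, _, _, 408, _, _, _, 505, 335, 749, 692, _, 622, _]

13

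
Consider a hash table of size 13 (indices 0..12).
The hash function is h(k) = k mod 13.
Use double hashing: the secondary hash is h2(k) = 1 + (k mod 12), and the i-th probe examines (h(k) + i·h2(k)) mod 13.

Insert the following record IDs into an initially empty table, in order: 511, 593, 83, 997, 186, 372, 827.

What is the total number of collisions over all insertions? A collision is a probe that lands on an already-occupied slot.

Insert 511: h=4, slot 4 empty => index 4.
Insert 593: h=8, slot 8 empty => index 8.
Insert 83: h=5, slot 5 empty => index 5.
Insert 997: h=9, slot 9 empty => index 9.
Insert 186: h=4, h2=7, slot 4 occupied => index 11.
Insert 372: h=8, h2=1, slots 8,9 occupied => index 10.
Insert 827: h=8, h2=12, slot 8 occupied => index 7.
Table: [., ., ., ., 511, 83, ., 827, 593, 997, 372, 186, .]

4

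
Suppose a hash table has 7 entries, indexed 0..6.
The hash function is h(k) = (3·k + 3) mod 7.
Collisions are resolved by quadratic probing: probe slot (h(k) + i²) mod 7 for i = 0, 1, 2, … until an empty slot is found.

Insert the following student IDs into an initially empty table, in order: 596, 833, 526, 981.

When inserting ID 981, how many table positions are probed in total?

596: h=6 → slot 6
833: h=3 → slot 3
526: h=6, probe 6,0 → slot 0
981: h=6, probe 6,0,3,1 → slot 1
Table: [526, 981, ∅, 833, ∅, ∅, 596]

4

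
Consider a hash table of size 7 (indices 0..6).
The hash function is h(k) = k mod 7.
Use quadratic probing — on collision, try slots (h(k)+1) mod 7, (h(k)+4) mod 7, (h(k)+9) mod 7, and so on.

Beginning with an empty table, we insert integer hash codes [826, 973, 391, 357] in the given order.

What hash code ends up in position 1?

973

Insert 826: h=0, slot 0 empty -> index 0.
Insert 973: h=0, slot 0 occupied -> index 1.
Insert 391: h=6, slot 6 empty -> index 6.
Insert 357: h=0, slots 0,1 occupied -> index 4.
Table: [826, 973, -, -, 357, -, 391]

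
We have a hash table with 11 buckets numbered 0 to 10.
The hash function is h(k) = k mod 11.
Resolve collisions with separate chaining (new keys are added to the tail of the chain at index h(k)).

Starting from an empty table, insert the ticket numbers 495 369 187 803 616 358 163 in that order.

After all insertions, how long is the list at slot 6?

495 -> bucket 0
369 -> bucket 6
187 -> bucket 0 (collision)
803 -> bucket 0 (collision)
616 -> bucket 0 (collision)
358 -> bucket 6 (collision)
163 -> bucket 9
Final buckets:
0: 495 -> 187 -> 803 -> 616
1: -
2: -
3: -
4: -
5: -
6: 369 -> 358
7: -
8: -
9: 163
10: -

2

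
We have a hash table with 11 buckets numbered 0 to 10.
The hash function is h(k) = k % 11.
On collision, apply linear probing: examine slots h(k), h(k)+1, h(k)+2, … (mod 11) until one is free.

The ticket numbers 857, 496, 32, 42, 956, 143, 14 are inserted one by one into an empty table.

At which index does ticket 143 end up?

3

857 hashes to 10; slot 10 is free => place at 10.
496 hashes to 1; slot 1 is free => place at 1.
32 hashes to 10; 10 taken => place at 0.
42 hashes to 9; slot 9 is free => place at 9.
956 hashes to 10; 10,0,1 taken => place at 2.
143 hashes to 0; 0,1,2 taken => place at 3.
14 hashes to 3; 3 taken => place at 4.
Table: [32, 496, 956, 143, 14, -, -, -, -, 42, 857]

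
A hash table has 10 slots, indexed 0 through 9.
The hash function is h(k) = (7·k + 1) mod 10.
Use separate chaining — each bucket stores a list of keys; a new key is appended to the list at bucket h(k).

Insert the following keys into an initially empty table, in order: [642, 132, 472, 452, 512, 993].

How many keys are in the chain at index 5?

5

Insert 642: h=5, bucket 5 empty → new chain.
Insert 132: h=5, bucket 5 nonempty → append to chain.
Insert 472: h=5, bucket 5 nonempty → append to chain.
Insert 452: h=5, bucket 5 nonempty → append to chain.
Insert 512: h=5, bucket 5 nonempty → append to chain.
Insert 993: h=2, bucket 2 empty → new chain.
Final buckets:
0: .
1: .
2: 993
3: .
4: .
5: 642 -> 132 -> 472 -> 452 -> 512
6: .
7: .
8: .
9: .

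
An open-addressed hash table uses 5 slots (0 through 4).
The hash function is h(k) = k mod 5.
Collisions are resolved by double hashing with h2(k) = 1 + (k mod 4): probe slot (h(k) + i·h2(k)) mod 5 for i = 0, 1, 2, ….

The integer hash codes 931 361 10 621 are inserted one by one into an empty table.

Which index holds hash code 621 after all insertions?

2

Insert 931: h=1, slot 1 empty -> index 1.
Insert 361: h=1, h2=2, slot 1 occupied -> index 3.
Insert 10: h=0, slot 0 empty -> index 0.
Insert 621: h=1, h2=2, slots 1,3,0 occupied -> index 2.
Table: [10, 931, 621, 361, .]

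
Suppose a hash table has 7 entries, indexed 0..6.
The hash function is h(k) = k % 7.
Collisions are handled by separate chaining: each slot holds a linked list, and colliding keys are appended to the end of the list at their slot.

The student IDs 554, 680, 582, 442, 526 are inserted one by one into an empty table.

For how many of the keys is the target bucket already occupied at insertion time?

4

554 -> bucket 1
680 -> bucket 1 (collision)
582 -> bucket 1 (collision)
442 -> bucket 1 (collision)
526 -> bucket 1 (collision)
Final buckets:
0: —
1: 554 -> 680 -> 582 -> 442 -> 526
2: —
3: —
4: —
5: —
6: —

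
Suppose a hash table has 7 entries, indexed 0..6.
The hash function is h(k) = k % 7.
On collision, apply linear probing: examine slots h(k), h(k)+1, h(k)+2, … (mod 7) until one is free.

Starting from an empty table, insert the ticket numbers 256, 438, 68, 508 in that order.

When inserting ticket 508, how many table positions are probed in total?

4

Insert 256: h=4, slot 4 empty -> index 4.
Insert 438: h=4, slot 4 occupied -> index 5.
Insert 68: h=5, slot 5 occupied -> index 6.
Insert 508: h=4, slots 4,5,6 occupied -> index 0.
Table: [508, ., ., ., 256, 438, 68]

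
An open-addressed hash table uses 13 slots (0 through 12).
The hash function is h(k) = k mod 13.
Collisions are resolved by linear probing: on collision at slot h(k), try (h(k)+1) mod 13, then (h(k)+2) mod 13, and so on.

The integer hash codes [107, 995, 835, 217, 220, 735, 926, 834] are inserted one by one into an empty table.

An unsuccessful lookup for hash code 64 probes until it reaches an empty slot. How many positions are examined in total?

2

107 hashes to 3; slot 3 is free -> place at 3.
995 hashes to 7; slot 7 is free -> place at 7.
835 hashes to 3; 3 taken -> place at 4.
217 hashes to 9; slot 9 is free -> place at 9.
220 hashes to 12; slot 12 is free -> place at 12.
735 hashes to 7; 7 taken -> place at 8.
926 hashes to 3; 3,4 taken -> place at 5.
834 hashes to 2; slot 2 is free -> place at 2.
Table: [., ., 834, 107, 835, 926, ., 995, 735, 217, ., ., 220]
Lookup 64: h=12, probe 12,0 → slot 0 empty, not found.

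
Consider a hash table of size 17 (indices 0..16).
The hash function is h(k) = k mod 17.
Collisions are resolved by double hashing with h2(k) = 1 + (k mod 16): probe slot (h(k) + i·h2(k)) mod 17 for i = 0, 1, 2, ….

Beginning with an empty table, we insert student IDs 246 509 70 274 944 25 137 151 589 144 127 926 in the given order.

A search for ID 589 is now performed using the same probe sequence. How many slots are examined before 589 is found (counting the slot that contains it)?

246 hashes to 8; slot 8 is free → place at 8.
509 hashes to 16; slot 16 is free → place at 16.
70 hashes to 2; slot 2 is free → place at 2.
274 hashes to 2, h2=3; 2 taken → place at 5.
944 hashes to 9; slot 9 is free → place at 9.
25 hashes to 8, h2=10; 8 taken → place at 1.
137 hashes to 1, h2=10; 1 taken → place at 11.
151 hashes to 15; slot 15 is free → place at 15.
589 hashes to 11, h2=14; 11,8,5,2,16 taken → place at 13.
144 hashes to 8, h2=1; 8,9 taken → place at 10.
127 hashes to 8, h2=16; 8 taken → place at 7.
926 hashes to 8, h2=15; 8 taken → place at 6.
Table: [∅, 25, 70, ∅, ∅, 274, 926, 127, 246, 944, 144, 137, ∅, 589, ∅, 151, 509]
Lookup 589: h=11, h2=14, probe 11,8,5,2,16,13 → found at 13.

6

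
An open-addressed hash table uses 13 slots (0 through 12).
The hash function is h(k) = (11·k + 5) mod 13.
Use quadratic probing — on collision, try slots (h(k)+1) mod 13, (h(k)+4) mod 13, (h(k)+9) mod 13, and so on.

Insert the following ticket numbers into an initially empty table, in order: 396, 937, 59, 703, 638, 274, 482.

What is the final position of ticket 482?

396 hashes to 6; slot 6 is free => place at 6.
937 hashes to 3; slot 3 is free => place at 3.
59 hashes to 4; slot 4 is free => place at 4.
703 hashes to 3; 3,4 taken => place at 7.
638 hashes to 3; 3,4,7 taken => place at 12.
274 hashes to 3; 3,4,7,12,6 taken => place at 2.
482 hashes to 3; 3,4,7,12,6,2 taken => place at 0.
Table: [482, -, 274, 937, 59, -, 396, 703, -, -, -, -, 638]

0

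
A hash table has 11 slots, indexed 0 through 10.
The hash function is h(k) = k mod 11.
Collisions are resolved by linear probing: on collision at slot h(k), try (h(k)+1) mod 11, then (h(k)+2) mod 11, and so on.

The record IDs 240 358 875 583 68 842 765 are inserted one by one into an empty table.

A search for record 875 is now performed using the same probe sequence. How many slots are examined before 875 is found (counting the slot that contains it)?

2

240 hashes to 9; slot 9 is free => place at 9.
358 hashes to 6; slot 6 is free => place at 6.
875 hashes to 6; 6 taken => place at 7.
583 hashes to 0; slot 0 is free => place at 0.
68 hashes to 2; slot 2 is free => place at 2.
842 hashes to 6; 6,7 taken => place at 8.
765 hashes to 6; 6,7,8,9 taken => place at 10.
Table: [583, -, 68, -, -, -, 358, 875, 842, 240, 765]
Lookup 875: h=6, probe 6,7 → found at 7.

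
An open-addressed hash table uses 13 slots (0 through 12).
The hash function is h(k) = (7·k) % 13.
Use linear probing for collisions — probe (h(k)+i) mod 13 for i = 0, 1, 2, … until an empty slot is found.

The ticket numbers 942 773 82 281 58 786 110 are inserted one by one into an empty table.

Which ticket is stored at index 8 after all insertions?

Insert 942: h=3, slot 3 empty -> index 3.
Insert 773: h=3, slot 3 occupied -> index 4.
Insert 82: h=2, slot 2 empty -> index 2.
Insert 281: h=4, slot 4 occupied -> index 5.
Insert 58: h=3, slots 3,4,5 occupied -> index 6.
Insert 786: h=3, slots 3,4,5,6 occupied -> index 7.
Insert 110: h=3, slots 3,4,5,6,7 occupied -> index 8.
Table: [—, —, 82, 942, 773, 281, 58, 786, 110, —, —, —, —]

110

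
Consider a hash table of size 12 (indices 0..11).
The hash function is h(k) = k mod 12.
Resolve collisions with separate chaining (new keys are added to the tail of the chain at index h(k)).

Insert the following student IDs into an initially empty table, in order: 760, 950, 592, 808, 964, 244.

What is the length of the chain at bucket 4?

5

760 → bucket 4
950 → bucket 2
592 → bucket 4 (collision)
808 → bucket 4 (collision)
964 → bucket 4 (collision)
244 → bucket 4 (collision)
Final buckets:
0: —
1: —
2: 950
3: —
4: 760 -> 592 -> 808 -> 964 -> 244
5: —
6: —
7: —
8: —
9: —
10: —
11: —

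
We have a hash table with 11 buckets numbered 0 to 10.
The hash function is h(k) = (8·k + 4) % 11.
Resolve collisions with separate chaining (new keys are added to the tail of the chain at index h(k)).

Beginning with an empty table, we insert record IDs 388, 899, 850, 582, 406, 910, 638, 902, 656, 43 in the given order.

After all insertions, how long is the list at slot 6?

2

Insert 388: h=6, bucket 6 empty → new chain.
Insert 899: h=2, bucket 2 empty → new chain.
Insert 850: h=6, bucket 6 nonempty → append to chain.
Insert 582: h=7, bucket 7 empty → new chain.
Insert 406: h=7, bucket 7 nonempty → append to chain.
Insert 910: h=2, bucket 2 nonempty → append to chain.
Insert 638: h=4, bucket 4 empty → new chain.
Insert 902: h=4, bucket 4 nonempty → append to chain.
Insert 656: h=5, bucket 5 empty → new chain.
Insert 43: h=7, bucket 7 nonempty → append to chain.
Final buckets:
0: _
1: _
2: 899 -> 910
3: _
4: 638 -> 902
5: 656
6: 388 -> 850
7: 582 -> 406 -> 43
8: _
9: _
10: _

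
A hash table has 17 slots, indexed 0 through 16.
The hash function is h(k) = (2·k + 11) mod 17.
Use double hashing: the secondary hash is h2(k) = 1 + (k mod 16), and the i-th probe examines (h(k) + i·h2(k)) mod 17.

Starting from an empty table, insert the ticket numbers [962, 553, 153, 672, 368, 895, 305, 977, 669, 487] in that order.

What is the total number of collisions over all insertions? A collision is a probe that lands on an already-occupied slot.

962 hashes to 14; slot 14 is free → place at 14.
553 hashes to 12; slot 12 is free → place at 12.
153 hashes to 11; slot 11 is free → place at 11.
672 hashes to 12, h2=1; 12 taken → place at 13.
368 hashes to 16; slot 16 is free → place at 16.
895 hashes to 16, h2=16; 16 taken → place at 15.
305 hashes to 9; slot 9 is free → place at 9.
977 hashes to 10; slot 10 is free → place at 10.
669 hashes to 6; slot 6 is free → place at 6.
487 hashes to 16, h2=8; 16 taken → place at 7.
Table: [., ., ., ., ., ., 669, 487, ., 305, 977, 153, 553, 672, 962, 895, 368]

3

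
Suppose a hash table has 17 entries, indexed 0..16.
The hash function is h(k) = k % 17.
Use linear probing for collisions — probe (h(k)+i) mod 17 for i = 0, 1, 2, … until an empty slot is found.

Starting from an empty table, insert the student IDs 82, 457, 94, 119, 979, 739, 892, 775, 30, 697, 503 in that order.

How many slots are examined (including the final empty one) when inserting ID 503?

7

82 hashes to 14; slot 14 is free => place at 14.
457 hashes to 15; slot 15 is free => place at 15.
94 hashes to 9; slot 9 is free => place at 9.
119 hashes to 0; slot 0 is free => place at 0.
979 hashes to 10; slot 10 is free => place at 10.
739 hashes to 8; slot 8 is free => place at 8.
892 hashes to 8; 8,9,10 taken => place at 11.
775 hashes to 10; 10,11 taken => place at 12.
30 hashes to 13; slot 13 is free => place at 13.
697 hashes to 0; 0 taken => place at 1.
503 hashes to 10; 10,11,12,13,14,15 taken => place at 16.
Table: [119, 697, ., ., ., ., ., ., 739, 94, 979, 892, 775, 30, 82, 457, 503]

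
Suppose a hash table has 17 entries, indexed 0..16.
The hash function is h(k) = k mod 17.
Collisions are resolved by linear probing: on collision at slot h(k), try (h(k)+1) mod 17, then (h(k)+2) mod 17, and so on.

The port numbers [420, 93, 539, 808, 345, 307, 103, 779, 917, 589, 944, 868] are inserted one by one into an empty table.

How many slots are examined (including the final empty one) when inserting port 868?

420: h=12 => slot 12
93: h=8 => slot 8
539: h=12, probe 12,13 => slot 13
808: h=9 => slot 9
345: h=5 => slot 5
307: h=1 => slot 1
103: h=1, probe 1,2 => slot 2
779: h=14 => slot 14
917: h=16 => slot 16
589: h=11 => slot 11
944: h=9, probe 9,10 => slot 10
868: h=1, probe 1,2,3 => slot 3
Table: [∅, 307, 103, 868, ∅, 345, ∅, ∅, 93, 808, 944, 589, 420, 539, 779, ∅, 917]

3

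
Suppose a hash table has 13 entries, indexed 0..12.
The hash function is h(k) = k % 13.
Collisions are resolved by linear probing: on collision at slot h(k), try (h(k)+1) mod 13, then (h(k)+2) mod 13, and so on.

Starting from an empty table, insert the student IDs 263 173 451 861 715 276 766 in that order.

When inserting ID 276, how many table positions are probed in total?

Insert 263: h=3, slot 3 empty -> index 3.
Insert 173: h=4, slot 4 empty -> index 4.
Insert 451: h=9, slot 9 empty -> index 9.
Insert 861: h=3, slots 3,4 occupied -> index 5.
Insert 715: h=0, slot 0 empty -> index 0.
Insert 276: h=3, slots 3,4,5 occupied -> index 6.
Insert 766: h=12, slot 12 empty -> index 12.
Table: [715, —, —, 263, 173, 861, 276, —, —, 451, —, —, 766]

4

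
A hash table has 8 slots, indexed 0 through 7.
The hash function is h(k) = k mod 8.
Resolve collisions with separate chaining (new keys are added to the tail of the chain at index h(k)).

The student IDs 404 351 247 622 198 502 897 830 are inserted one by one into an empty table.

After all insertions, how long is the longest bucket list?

404 → bucket 4
351 → bucket 7
247 → bucket 7 (collision)
622 → bucket 6
198 → bucket 6 (collision)
502 → bucket 6 (collision)
897 → bucket 1
830 → bucket 6 (collision)
Final buckets:
0: ∅
1: 897
2: ∅
3: ∅
4: 404
5: ∅
6: 622 -> 198 -> 502 -> 830
7: 351 -> 247

4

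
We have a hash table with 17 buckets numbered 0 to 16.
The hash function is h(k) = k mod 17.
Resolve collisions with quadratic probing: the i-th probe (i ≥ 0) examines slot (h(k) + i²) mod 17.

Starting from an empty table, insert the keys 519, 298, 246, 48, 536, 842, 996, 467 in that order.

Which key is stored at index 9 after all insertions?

519

Insert 519: h=9, slot 9 empty -> index 9.
Insert 298: h=9, slot 9 occupied -> index 10.
Insert 246: h=8, slot 8 empty -> index 8.
Insert 48: h=14, slot 14 empty -> index 14.
Insert 536: h=9, slots 9,10 occupied -> index 13.
Insert 842: h=9, slots 9,10,13 occupied -> index 1.
Insert 996: h=10, slot 10 occupied -> index 11.
Insert 467: h=8, slots 8,9 occupied -> index 12.
Table: [_, 842, _, _, _, _, _, _, 246, 519, 298, 996, 467, 536, 48, _, _]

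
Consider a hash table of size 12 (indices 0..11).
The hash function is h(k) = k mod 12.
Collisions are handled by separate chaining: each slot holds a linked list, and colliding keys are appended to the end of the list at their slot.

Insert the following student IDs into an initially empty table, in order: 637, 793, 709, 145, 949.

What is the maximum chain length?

5

Insert 637: h=1, bucket 1 empty -> new chain.
Insert 793: h=1, bucket 1 nonempty -> append to chain.
Insert 709: h=1, bucket 1 nonempty -> append to chain.
Insert 145: h=1, bucket 1 nonempty -> append to chain.
Insert 949: h=1, bucket 1 nonempty -> append to chain.
Final buckets:
0: _
1: 637 -> 793 -> 709 -> 145 -> 949
2: _
3: _
4: _
5: _
6: _
7: _
8: _
9: _
10: _
11: _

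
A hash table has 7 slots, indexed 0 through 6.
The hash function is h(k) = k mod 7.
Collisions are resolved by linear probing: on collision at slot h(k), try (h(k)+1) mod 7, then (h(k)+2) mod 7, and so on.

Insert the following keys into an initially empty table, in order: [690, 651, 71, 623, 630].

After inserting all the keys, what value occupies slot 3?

630

690: h=4 => slot 4
651: h=0 => slot 0
71: h=1 => slot 1
623: h=0, probe 0,1,2 => slot 2
630: h=0, probe 0,1,2,3 => slot 3
Table: [651, 71, 623, 630, 690, —, —]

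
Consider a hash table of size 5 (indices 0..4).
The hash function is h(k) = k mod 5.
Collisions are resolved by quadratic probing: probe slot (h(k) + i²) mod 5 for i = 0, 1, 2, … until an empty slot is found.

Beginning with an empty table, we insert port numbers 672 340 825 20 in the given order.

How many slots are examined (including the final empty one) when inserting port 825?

2

Insert 672: h=2, slot 2 empty => index 2.
Insert 340: h=0, slot 0 empty => index 0.
Insert 825: h=0, slot 0 occupied => index 1.
Insert 20: h=0, slots 0,1 occupied => index 4.
Table: [340, 825, 672, ∅, 20]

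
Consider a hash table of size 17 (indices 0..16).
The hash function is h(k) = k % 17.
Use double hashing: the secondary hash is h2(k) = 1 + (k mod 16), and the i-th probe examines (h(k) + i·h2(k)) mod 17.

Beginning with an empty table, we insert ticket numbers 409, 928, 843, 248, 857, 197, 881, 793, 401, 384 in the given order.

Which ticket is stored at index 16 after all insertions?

197

409 hashes to 1; slot 1 is free -> place at 1.
928 hashes to 10; slot 10 is free -> place at 10.
843 hashes to 10, h2=12; 10 taken -> place at 5.
248 hashes to 10, h2=9; 10 taken -> place at 2.
857 hashes to 7; slot 7 is free -> place at 7.
197 hashes to 10, h2=6; 10 taken -> place at 16.
881 hashes to 14; slot 14 is free -> place at 14.
793 hashes to 11; slot 11 is free -> place at 11.
401 hashes to 10, h2=2; 10 taken -> place at 12.
384 hashes to 10, h2=1; 10,11,12 taken -> place at 13.
Table: [-, 409, 248, -, -, 843, -, 857, -, -, 928, 793, 401, 384, 881, -, 197]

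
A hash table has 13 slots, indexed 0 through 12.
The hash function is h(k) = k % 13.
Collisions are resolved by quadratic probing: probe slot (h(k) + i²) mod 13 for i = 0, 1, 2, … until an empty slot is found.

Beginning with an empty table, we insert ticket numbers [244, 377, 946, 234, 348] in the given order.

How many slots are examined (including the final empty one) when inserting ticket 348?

4

244 hashes to 10; slot 10 is free => place at 10.
377 hashes to 0; slot 0 is free => place at 0.
946 hashes to 10; 10 taken => place at 11.
234 hashes to 0; 0 taken => place at 1.
348 hashes to 10; 10,11,1 taken => place at 6.
Table: [377, 234, ∅, ∅, ∅, ∅, 348, ∅, ∅, ∅, 244, 946, ∅]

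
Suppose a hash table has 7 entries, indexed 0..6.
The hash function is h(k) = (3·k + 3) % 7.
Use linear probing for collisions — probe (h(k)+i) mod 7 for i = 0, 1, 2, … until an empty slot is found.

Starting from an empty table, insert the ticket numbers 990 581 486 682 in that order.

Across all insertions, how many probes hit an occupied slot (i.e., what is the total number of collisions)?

Insert 990: h=5, slot 5 empty => index 5.
Insert 581: h=3, slot 3 empty => index 3.
Insert 486: h=5, slot 5 occupied => index 6.
Insert 682: h=5, slots 5,6 occupied => index 0.
Table: [682, ., ., 581, ., 990, 486]

3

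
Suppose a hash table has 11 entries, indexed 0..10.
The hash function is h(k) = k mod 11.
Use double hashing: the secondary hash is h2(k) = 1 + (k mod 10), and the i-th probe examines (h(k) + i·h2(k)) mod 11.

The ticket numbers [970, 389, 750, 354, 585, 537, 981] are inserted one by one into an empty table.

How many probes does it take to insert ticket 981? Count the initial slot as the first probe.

970: h=2 => slot 2
389: h=4 => slot 4
750: h=2, h2=1, probe 2,3 => slot 3
354: h=2, h2=5, probe 2,7 => slot 7
585: h=2, h2=6, probe 2,8 => slot 8
537: h=9 => slot 9
981: h=2, h2=2, probe 2,4,6 => slot 6
Table: [∅, ∅, 970, 750, 389, ∅, 981, 354, 585, 537, ∅]

3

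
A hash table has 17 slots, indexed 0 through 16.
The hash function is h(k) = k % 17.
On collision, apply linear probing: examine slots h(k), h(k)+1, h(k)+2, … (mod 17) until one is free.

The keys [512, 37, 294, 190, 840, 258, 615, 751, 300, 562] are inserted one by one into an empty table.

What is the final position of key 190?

512: h=2 → slot 2
37: h=3 → slot 3
294: h=5 → slot 5
190: h=3, probe 3,4 → slot 4
840: h=7 → slot 7
258: h=3, probe 3,4,5,6 → slot 6
615: h=3, probe 3,4,5,6,7,8 → slot 8
751: h=3, probe 3,4,5,6,7,8,9 → slot 9
300: h=11 → slot 11
562: h=1 → slot 1
Table: [—, 562, 512, 37, 190, 294, 258, 840, 615, 751, —, 300, —, —, —, —, —]

4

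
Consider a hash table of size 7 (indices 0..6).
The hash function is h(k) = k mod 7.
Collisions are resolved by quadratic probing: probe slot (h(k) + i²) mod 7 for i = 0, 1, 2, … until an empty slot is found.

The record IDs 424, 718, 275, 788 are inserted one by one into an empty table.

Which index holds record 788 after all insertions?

1

424: h=4 => slot 4
718: h=4, probe 4,5 => slot 5
275: h=2 => slot 2
788: h=4, probe 4,5,1 => slot 1
Table: [∅, 788, 275, ∅, 424, 718, ∅]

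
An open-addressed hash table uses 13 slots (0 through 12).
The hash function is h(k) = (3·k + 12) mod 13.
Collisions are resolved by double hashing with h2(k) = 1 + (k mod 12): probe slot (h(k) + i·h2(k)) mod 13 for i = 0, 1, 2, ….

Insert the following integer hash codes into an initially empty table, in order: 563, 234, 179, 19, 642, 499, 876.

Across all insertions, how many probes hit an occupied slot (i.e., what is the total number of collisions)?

2

563: h=11 -> slot 11
234: h=12 -> slot 12
179: h=3 -> slot 3
19: h=4 -> slot 4
642: h=1 -> slot 1
499: h=1, h2=8, probe 1,9 -> slot 9
876: h=1, h2=1, probe 1,2 -> slot 2
Table: [-, 642, 876, 179, 19, -, -, -, -, 499, -, 563, 234]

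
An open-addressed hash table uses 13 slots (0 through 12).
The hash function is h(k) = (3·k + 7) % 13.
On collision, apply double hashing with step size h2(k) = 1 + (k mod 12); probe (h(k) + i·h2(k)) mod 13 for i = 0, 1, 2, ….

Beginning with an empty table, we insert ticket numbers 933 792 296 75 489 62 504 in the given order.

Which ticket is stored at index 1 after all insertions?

933: h=11 => slot 11
792: h=4 => slot 4
296: h=11, h2=9, probe 11,7 => slot 7
75: h=11, h2=4, probe 11,2 => slot 2
489: h=5 => slot 5
62: h=11, h2=3, probe 11,1 => slot 1
504: h=11, h2=1, probe 11,12 => slot 12
Table: [-, 62, 75, -, 792, 489, -, 296, -, -, -, 933, 504]

62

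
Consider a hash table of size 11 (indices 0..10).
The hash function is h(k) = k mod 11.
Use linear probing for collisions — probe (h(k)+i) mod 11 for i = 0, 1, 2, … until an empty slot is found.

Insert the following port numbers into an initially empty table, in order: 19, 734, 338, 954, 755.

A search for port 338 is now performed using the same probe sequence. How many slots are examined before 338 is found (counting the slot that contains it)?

3

19 hashes to 8; slot 8 is free → place at 8.
734 hashes to 8; 8 taken → place at 9.
338 hashes to 8; 8,9 taken → place at 10.
954 hashes to 8; 8,9,10 taken → place at 0.
755 hashes to 7; slot 7 is free → place at 7.
Table: [954, ., ., ., ., ., ., 755, 19, 734, 338]
Lookup 338: h=8, probe 8,9,10 → found at 10.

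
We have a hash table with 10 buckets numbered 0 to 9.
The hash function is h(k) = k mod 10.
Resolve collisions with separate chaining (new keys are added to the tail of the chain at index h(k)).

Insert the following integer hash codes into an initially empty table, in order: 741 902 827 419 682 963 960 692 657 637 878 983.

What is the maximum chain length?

3

741 → bucket 1
902 → bucket 2
827 → bucket 7
419 → bucket 9
682 → bucket 2 (collision)
963 → bucket 3
960 → bucket 0
692 → bucket 2 (collision)
657 → bucket 7 (collision)
637 → bucket 7 (collision)
878 → bucket 8
983 → bucket 3 (collision)
Final buckets:
0: 960
1: 741
2: 902 -> 682 -> 692
3: 963 -> 983
4: _
5: _
6: _
7: 827 -> 657 -> 637
8: 878
9: 419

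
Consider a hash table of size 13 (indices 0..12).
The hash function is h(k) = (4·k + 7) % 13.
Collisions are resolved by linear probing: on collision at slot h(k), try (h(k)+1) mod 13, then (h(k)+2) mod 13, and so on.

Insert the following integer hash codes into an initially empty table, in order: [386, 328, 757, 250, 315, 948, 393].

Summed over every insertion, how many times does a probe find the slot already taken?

10

Insert 386: h=4, slot 4 empty => index 4.
Insert 328: h=6, slot 6 empty => index 6.
Insert 757: h=6, slot 6 occupied => index 7.
Insert 250: h=6, slots 6,7 occupied => index 8.
Insert 315: h=6, slots 6,7,8 occupied => index 9.
Insert 948: h=3, slot 3 empty => index 3.
Insert 393: h=6, slots 6,7,8,9 occupied => index 10.
Table: [∅, ∅, ∅, 948, 386, ∅, 328, 757, 250, 315, 393, ∅, ∅]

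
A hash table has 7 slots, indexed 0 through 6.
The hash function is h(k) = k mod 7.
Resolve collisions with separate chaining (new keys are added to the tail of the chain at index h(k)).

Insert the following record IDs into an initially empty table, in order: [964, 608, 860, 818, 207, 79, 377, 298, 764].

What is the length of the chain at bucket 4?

Insert 964: h=5, bucket 5 empty → new chain.
Insert 608: h=6, bucket 6 empty → new chain.
Insert 860: h=6, bucket 6 nonempty → append to chain.
Insert 818: h=6, bucket 6 nonempty → append to chain.
Insert 207: h=4, bucket 4 empty → new chain.
Insert 79: h=2, bucket 2 empty → new chain.
Insert 377: h=6, bucket 6 nonempty → append to chain.
Insert 298: h=4, bucket 4 nonempty → append to chain.
Insert 764: h=1, bucket 1 empty → new chain.
Final buckets:
0: ∅
1: 764
2: 79
3: ∅
4: 207 -> 298
5: 964
6: 608 -> 860 -> 818 -> 377

2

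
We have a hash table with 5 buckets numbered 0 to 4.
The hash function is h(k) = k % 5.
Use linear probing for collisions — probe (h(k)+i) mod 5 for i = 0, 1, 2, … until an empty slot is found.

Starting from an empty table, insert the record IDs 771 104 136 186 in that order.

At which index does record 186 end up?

771 hashes to 1; slot 1 is free → place at 1.
104 hashes to 4; slot 4 is free → place at 4.
136 hashes to 1; 1 taken → place at 2.
186 hashes to 1; 1,2 taken → place at 3.
Table: [—, 771, 136, 186, 104]

3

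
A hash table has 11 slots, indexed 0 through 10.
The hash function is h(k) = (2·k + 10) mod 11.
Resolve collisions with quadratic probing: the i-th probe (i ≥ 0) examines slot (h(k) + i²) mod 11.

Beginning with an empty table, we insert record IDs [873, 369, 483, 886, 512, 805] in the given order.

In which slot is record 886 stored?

873: h=7 → slot 7
369: h=0 → slot 0
483: h=8 → slot 8
886: h=0, probe 0,1 → slot 1
512: h=0, probe 0,1,4 → slot 4
805: h=3 → slot 3
Table: [369, 886, -, 805, 512, -, -, 873, 483, -, -]

1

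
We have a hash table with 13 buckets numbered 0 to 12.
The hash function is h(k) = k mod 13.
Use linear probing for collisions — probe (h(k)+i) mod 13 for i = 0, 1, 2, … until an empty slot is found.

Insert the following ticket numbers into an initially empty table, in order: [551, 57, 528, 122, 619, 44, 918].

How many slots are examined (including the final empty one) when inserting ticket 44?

551 hashes to 5; slot 5 is free → place at 5.
57 hashes to 5; 5 taken → place at 6.
528 hashes to 8; slot 8 is free → place at 8.
122 hashes to 5; 5,6 taken → place at 7.
619 hashes to 8; 8 taken → place at 9.
44 hashes to 5; 5,6,7,8,9 taken → place at 10.
918 hashes to 8; 8,9,10 taken → place at 11.
Table: [., ., ., ., ., 551, 57, 122, 528, 619, 44, 918, .]

6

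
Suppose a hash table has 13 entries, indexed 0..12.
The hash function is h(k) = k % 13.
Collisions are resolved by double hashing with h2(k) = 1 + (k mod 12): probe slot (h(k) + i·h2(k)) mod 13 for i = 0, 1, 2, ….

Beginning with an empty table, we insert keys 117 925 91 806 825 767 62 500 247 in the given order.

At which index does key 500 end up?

11

117 hashes to 0; slot 0 is free -> place at 0.
925 hashes to 2; slot 2 is free -> place at 2.
91 hashes to 0, h2=8; 0 taken -> place at 8.
806 hashes to 0, h2=3; 0 taken -> place at 3.
825 hashes to 6; slot 6 is free -> place at 6.
767 hashes to 0, h2=12; 0 taken -> place at 12.
62 hashes to 10; slot 10 is free -> place at 10.
500 hashes to 6, h2=9; 6,2 taken -> place at 11.
247 hashes to 0, h2=8; 0,8,3,11,6 taken -> place at 1.
Table: [117, 247, 925, 806, ., ., 825, ., 91, ., 62, 500, 767]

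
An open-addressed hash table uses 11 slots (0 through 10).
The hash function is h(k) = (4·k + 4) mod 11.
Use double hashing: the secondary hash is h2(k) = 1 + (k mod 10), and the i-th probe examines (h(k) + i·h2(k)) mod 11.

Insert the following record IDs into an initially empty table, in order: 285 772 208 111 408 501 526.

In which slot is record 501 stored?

285 hashes to 0; slot 0 is free => place at 0.
772 hashes to 1; slot 1 is free => place at 1.
208 hashes to 0, h2=9; 0 taken => place at 9.
111 hashes to 8; slot 8 is free => place at 8.
408 hashes to 8, h2=9; 8 taken => place at 6.
501 hashes to 6, h2=2; 6,8 taken => place at 10.
526 hashes to 7; slot 7 is free => place at 7.
Table: [285, 772, —, —, —, —, 408, 526, 111, 208, 501]

10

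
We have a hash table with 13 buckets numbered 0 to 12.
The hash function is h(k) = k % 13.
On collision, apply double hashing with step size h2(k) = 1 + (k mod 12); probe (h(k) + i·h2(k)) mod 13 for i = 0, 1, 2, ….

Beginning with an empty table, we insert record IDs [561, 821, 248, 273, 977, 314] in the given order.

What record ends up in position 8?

821

561: h=2 => slot 2
821: h=2, h2=6, probe 2,8 => slot 8
248: h=1 => slot 1
273: h=0 => slot 0
977: h=2, h2=6, probe 2,8,1,7 => slot 7
314: h=2, h2=3, probe 2,5 => slot 5
Table: [273, 248, 561, _, _, 314, _, 977, 821, _, _, _, _]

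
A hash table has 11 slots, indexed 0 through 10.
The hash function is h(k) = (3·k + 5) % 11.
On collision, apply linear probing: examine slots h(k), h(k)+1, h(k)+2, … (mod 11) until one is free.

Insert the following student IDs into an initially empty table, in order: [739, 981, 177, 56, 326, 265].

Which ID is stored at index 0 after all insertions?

739: h=0 → slot 0
981: h=0, probe 0,1 → slot 1
177: h=8 → slot 8
56: h=8, probe 8,9 → slot 9
326: h=4 → slot 4
265: h=8, probe 8,9,10 → slot 10
Table: [739, 981, —, —, 326, —, —, —, 177, 56, 265]

739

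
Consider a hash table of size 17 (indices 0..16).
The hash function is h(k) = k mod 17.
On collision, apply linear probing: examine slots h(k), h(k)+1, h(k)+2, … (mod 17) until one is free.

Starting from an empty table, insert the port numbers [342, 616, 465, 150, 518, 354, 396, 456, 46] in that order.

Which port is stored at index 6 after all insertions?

465

Insert 342: h=2, slot 2 empty => index 2.
Insert 616: h=4, slot 4 empty => index 4.
Insert 465: h=6, slot 6 empty => index 6.
Insert 150: h=14, slot 14 empty => index 14.
Insert 518: h=8, slot 8 empty => index 8.
Insert 354: h=14, slot 14 occupied => index 15.
Insert 396: h=5, slot 5 empty => index 5.
Insert 456: h=14, slots 14,15 occupied => index 16.
Insert 46: h=12, slot 12 empty => index 12.
Table: [_, _, 342, _, 616, 396, 465, _, 518, _, _, _, 46, _, 150, 354, 456]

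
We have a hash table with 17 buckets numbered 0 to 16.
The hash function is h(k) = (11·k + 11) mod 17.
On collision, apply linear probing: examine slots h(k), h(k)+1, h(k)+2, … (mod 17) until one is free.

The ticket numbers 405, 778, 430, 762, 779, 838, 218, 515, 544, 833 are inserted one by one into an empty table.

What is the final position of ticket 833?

3

405 hashes to 12; slot 12 is free -> place at 12.
778 hashes to 1; slot 1 is free -> place at 1.
430 hashes to 15; slot 15 is free -> place at 15.
762 hashes to 12; 12 taken -> place at 13.
779 hashes to 12; 12,13 taken -> place at 14.
838 hashes to 15; 15 taken -> place at 16.
218 hashes to 12; 12,13,14,15,16 taken -> place at 0.
515 hashes to 15; 15,16,0,1 taken -> place at 2.
544 hashes to 11; slot 11 is free -> place at 11.
833 hashes to 11; 11,12,13,14,15,16,0,1,2 taken -> place at 3.
Table: [218, 778, 515, 833, ., ., ., ., ., ., ., 544, 405, 762, 779, 430, 838]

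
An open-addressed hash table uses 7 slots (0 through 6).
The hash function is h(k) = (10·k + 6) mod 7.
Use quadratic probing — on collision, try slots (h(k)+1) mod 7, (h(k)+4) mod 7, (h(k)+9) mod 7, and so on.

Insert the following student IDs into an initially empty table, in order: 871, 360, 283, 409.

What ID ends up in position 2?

871: h=1 -> slot 1
360: h=1, probe 1,2 -> slot 2
283: h=1, probe 1,2,5 -> slot 5
409: h=1, probe 1,2,5,3 -> slot 3
Table: [-, 871, 360, 409, -, 283, -]

360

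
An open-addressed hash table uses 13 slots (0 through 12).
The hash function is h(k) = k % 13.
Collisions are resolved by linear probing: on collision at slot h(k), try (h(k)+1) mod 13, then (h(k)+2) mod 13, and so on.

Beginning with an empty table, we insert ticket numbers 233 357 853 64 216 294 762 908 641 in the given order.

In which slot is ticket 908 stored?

1

233: h=12 => slot 12
357: h=6 => slot 6
853: h=8 => slot 8
64: h=12, probe 12,0 => slot 0
216: h=8, probe 8,9 => slot 9
294: h=8, probe 8,9,10 => slot 10
762: h=8, probe 8,9,10,11 => slot 11
908: h=11, probe 11,12,0,1 => slot 1
641: h=4 => slot 4
Table: [64, 908, _, _, 641, _, 357, _, 853, 216, 294, 762, 233]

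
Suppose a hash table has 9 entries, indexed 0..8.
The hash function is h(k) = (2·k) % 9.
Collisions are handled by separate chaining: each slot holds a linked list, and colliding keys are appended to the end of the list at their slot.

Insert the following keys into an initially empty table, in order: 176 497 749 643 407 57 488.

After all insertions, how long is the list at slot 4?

176 -> bucket 1
497 -> bucket 4
749 -> bucket 4 (collision)
643 -> bucket 8
407 -> bucket 4 (collision)
57 -> bucket 6
488 -> bucket 4 (collision)
Final buckets:
0: —
1: 176
2: —
3: —
4: 497 -> 749 -> 407 -> 488
5: —
6: 57
7: —
8: 643

4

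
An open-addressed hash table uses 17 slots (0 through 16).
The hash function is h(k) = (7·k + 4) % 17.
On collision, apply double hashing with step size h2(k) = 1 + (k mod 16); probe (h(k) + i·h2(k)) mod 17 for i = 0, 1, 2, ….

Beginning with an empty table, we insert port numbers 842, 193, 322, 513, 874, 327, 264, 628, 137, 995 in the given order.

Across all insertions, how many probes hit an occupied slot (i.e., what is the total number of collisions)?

842: h=16 => slot 16
193: h=12 => slot 12
322: h=14 => slot 14
513: h=8 => slot 8
874: h=2 => slot 2
327: h=15 => slot 15
264: h=16, h2=9, probe 16,8,0 => slot 0
628: h=14, h2=5, probe 14,2,7 => slot 7
137: h=11 => slot 11
995: h=16, h2=4, probe 16,3 => slot 3
Table: [264, —, 874, 995, —, —, —, 628, 513, —, —, 137, 193, —, 322, 327, 842]

5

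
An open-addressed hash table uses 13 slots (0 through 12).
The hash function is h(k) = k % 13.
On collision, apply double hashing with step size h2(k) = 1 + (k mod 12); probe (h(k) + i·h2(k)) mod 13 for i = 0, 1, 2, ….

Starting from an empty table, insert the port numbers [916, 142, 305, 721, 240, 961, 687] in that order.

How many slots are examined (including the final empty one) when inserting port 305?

3

916: h=6 => slot 6
142: h=12 => slot 12
305: h=6, h2=6, probe 6,12,5 => slot 5
721: h=6, h2=2, probe 6,8 => slot 8
240: h=6, h2=1, probe 6,7 => slot 7
961: h=12, h2=2, probe 12,1 => slot 1
687: h=11 => slot 11
Table: [., 961, ., ., ., 305, 916, 240, 721, ., ., 687, 142]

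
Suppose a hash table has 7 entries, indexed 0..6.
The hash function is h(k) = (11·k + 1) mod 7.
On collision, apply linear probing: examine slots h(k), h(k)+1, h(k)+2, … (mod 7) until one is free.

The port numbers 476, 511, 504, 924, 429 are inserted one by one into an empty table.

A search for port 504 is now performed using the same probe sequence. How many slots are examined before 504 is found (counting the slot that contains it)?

Insert 476: h=1, slot 1 empty -> index 1.
Insert 511: h=1, slot 1 occupied -> index 2.
Insert 504: h=1, slots 1,2 occupied -> index 3.
Insert 924: h=1, slots 1,2,3 occupied -> index 4.
Insert 429: h=2, slots 2,3,4 occupied -> index 5.
Table: [—, 476, 511, 504, 924, 429, —]
Lookup 504: h=1, probe 1,2,3 → found at 3.

3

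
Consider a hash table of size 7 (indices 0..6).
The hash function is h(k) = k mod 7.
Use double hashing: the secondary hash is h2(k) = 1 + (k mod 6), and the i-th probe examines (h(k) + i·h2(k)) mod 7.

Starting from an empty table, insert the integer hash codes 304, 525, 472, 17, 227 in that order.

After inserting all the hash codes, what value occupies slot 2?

Insert 304: h=3, slot 3 empty -> index 3.
Insert 525: h=0, slot 0 empty -> index 0.
Insert 472: h=3, h2=5, slot 3 occupied -> index 1.
Insert 17: h=3, h2=6, slot 3 occupied -> index 2.
Insert 227: h=3, h2=6, slots 3,2,1,0 occupied -> index 6.
Table: [525, 472, 17, 304, _, _, 227]

17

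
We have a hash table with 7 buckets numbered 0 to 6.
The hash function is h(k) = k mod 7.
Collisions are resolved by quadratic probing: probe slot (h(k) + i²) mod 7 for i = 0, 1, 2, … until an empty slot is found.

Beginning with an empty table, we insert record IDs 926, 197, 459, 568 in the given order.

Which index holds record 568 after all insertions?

Insert 926: h=2, slot 2 empty → index 2.
Insert 197: h=1, slot 1 empty → index 1.
Insert 459: h=4, slot 4 empty → index 4.
Insert 568: h=1, slots 1,2 occupied → index 5.
Table: [—, 197, 926, —, 459, 568, —]

5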